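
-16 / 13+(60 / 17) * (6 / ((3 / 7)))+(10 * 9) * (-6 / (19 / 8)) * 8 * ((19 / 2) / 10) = -371240 / 221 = -1679.82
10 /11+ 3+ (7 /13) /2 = 1195 /286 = 4.18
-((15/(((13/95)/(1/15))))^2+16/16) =-9194/169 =-54.40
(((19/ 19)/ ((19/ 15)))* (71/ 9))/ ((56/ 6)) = 355/ 532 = 0.67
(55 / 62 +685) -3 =42339 / 62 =682.89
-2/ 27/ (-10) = 1/ 135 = 0.01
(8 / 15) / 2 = 4 / 15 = 0.27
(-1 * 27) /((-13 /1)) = 27 /13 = 2.08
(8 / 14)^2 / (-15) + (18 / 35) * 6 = 2252 / 735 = 3.06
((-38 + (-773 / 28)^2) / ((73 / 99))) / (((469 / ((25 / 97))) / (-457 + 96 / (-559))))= -359098492457925 / 1455443355184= -246.73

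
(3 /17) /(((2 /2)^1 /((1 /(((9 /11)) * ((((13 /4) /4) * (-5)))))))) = -176 /3315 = -0.05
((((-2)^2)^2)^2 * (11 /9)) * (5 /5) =2816 /9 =312.89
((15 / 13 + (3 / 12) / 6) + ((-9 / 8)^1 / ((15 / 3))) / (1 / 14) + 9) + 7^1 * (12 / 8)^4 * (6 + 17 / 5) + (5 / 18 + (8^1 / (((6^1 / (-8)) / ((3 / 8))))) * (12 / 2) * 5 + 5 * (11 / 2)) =247.94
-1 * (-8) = 8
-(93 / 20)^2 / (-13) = 1.66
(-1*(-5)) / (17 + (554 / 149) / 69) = 51405 / 175331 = 0.29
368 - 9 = 359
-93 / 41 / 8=-93 / 328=-0.28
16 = 16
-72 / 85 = -0.85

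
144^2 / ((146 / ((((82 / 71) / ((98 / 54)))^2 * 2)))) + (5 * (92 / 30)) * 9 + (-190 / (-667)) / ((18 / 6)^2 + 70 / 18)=8649927845542155 / 34181061452398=253.06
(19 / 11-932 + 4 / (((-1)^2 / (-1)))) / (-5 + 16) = -10277 / 121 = -84.93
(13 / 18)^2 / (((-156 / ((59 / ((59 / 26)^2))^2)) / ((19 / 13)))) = -542659 / 845883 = -0.64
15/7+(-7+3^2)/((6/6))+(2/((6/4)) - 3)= 52/21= 2.48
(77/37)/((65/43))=3311/2405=1.38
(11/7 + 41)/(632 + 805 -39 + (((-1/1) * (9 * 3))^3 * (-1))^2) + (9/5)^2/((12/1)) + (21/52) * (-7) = -2253633019829/881384792925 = -2.56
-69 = -69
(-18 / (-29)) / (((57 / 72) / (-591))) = -255312 / 551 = -463.36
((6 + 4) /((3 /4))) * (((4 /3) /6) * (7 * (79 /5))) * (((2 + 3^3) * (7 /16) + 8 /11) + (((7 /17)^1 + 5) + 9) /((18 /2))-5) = 149151289 /45441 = 3282.31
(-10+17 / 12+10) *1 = 17 / 12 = 1.42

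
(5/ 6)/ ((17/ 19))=0.93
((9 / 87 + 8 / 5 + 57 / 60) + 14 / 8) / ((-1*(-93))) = 1277 / 26970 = 0.05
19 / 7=2.71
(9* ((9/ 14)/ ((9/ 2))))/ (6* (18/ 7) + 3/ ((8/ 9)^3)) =512/ 7845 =0.07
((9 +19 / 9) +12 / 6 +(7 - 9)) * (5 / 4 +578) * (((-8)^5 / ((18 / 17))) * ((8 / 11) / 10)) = -12906987520 / 891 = -14485956.81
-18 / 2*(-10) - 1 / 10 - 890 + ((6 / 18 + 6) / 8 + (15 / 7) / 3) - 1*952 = -1470499 / 840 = -1750.59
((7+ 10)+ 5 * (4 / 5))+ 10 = 31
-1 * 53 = -53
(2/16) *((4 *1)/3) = 1/6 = 0.17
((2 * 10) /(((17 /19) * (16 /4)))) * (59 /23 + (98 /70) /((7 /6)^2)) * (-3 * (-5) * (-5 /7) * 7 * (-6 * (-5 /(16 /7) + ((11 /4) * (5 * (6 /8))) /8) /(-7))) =61837875 /53312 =1159.92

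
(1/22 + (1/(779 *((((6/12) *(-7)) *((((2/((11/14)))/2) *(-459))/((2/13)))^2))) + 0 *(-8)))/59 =9513572960209/12348617709261834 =0.00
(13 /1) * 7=91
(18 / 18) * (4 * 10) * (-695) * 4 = -111200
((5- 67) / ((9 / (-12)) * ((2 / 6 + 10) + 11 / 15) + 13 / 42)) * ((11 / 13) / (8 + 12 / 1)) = 7161 / 21814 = 0.33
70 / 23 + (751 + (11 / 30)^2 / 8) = 124872383 / 165600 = 754.06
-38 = -38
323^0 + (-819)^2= 670762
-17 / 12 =-1.42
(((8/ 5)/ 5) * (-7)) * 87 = -4872/ 25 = -194.88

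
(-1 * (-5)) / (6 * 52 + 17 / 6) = 30 / 1889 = 0.02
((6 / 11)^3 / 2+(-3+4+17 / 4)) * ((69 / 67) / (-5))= -1.10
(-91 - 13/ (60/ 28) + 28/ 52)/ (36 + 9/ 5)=-2689/ 1053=-2.55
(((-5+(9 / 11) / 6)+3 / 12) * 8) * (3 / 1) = -1218 / 11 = -110.73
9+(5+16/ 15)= 226/ 15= 15.07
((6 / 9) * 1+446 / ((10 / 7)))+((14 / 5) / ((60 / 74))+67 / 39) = 310087 / 975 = 318.04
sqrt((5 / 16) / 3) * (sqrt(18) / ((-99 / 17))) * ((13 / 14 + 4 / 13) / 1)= -425 * sqrt(30) / 8008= -0.29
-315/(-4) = 315/4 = 78.75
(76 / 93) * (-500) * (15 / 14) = -95000 / 217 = -437.79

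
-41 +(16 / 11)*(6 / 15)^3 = -56247 / 1375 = -40.91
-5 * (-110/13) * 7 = 296.15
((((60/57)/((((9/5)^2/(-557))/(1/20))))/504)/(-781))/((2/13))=181025/1211574672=0.00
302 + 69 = 371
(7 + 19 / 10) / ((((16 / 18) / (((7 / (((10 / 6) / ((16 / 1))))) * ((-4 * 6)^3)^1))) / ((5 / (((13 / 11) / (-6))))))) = 15347211264 / 65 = 236110942.52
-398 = -398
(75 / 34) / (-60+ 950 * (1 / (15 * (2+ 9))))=-495 / 12172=-0.04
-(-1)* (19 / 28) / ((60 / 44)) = 209 / 420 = 0.50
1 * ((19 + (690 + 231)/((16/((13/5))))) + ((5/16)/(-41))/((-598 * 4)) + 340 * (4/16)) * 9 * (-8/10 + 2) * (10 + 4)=38353.77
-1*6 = -6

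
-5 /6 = -0.83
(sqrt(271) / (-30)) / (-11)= 0.05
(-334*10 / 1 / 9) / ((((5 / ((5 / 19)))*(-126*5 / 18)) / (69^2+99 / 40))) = 3535557 / 1330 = 2658.31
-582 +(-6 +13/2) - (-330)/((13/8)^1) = -9839/26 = -378.42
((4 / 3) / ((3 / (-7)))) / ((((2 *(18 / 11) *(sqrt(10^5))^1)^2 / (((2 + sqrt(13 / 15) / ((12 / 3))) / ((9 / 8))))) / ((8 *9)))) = -847 / 2278125 - 847 *sqrt(195) / 273375000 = -0.00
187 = 187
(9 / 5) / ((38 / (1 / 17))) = 9 / 3230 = 0.00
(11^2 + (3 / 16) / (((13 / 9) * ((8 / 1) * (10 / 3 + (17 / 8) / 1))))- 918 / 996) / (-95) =-54314783 / 42970096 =-1.26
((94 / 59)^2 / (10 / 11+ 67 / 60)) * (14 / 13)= 11663520 / 8643323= 1.35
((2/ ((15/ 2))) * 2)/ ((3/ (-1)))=-8/ 45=-0.18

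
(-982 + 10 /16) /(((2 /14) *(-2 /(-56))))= -384699 /2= -192349.50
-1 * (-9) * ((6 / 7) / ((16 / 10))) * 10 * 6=2025 / 7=289.29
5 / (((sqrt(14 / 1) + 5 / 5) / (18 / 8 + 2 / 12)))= -145 / 156 + 145 * sqrt(14) / 156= 2.55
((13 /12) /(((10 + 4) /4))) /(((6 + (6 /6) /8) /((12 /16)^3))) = 117 /5488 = 0.02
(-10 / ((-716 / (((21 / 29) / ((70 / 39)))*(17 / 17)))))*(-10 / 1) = -585 / 10382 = -0.06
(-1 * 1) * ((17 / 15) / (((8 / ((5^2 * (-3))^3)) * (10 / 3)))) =286875 / 16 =17929.69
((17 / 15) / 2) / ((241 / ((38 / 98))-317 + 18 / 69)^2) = 0.00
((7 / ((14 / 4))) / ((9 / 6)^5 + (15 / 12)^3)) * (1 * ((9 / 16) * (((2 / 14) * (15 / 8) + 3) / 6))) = 549 / 8554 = 0.06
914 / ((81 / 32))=29248 / 81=361.09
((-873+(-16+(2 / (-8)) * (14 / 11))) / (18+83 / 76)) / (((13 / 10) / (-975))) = 557602500 / 15961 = 34935.31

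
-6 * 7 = -42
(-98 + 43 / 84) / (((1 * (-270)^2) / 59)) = -483151 / 6123600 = -0.08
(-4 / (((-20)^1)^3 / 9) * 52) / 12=39 / 2000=0.02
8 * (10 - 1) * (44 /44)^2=72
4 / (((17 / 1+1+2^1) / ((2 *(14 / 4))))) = 7 / 5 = 1.40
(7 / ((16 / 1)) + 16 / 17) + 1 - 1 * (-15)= 4727 / 272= 17.38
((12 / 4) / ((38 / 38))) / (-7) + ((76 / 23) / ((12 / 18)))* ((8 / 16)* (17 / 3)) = 2192 / 161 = 13.61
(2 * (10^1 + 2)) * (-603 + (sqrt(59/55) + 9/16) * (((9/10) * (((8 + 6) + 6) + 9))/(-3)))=-291789/20-1044 * sqrt(3245)/275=-14805.71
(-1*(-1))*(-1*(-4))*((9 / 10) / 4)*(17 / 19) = 153 / 190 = 0.81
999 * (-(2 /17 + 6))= -103896 /17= -6111.53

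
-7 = -7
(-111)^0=1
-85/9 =-9.44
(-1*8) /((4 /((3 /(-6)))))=1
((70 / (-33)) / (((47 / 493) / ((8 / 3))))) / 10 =-27608 / 4653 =-5.93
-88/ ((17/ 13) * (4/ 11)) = -3146/ 17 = -185.06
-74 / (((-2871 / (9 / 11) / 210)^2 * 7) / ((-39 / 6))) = 0.25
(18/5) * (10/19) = 36/19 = 1.89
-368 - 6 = -374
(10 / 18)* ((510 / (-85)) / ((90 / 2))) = -2 / 27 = -0.07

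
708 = 708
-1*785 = -785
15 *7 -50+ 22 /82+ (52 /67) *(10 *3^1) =215782 /2747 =78.55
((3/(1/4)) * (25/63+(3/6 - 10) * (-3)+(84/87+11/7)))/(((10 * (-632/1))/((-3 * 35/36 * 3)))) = 114859/219936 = 0.52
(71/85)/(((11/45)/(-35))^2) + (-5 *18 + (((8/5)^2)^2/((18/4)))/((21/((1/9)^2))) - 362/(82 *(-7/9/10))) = 17091.15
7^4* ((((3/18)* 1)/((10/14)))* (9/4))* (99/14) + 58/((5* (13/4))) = 9273973/1040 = 8917.28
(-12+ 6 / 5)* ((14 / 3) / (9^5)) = -28 / 32805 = -0.00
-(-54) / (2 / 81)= 2187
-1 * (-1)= 1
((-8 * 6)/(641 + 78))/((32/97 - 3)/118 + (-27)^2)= -549408/5999246125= -0.00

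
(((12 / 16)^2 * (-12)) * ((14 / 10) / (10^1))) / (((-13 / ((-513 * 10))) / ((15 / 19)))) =-15309 / 52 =-294.40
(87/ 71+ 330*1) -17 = 22310/ 71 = 314.23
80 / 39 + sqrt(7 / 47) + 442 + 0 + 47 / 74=sqrt(329) / 47 + 1283365 / 2886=445.07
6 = 6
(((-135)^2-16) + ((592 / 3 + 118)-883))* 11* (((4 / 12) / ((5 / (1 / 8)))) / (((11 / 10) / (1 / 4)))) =13231 / 36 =367.53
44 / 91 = 0.48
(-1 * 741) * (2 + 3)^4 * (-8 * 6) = 22230000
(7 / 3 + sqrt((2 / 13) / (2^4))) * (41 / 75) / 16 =41 * sqrt(26) / 62400 + 287 / 3600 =0.08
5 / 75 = 1 / 15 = 0.07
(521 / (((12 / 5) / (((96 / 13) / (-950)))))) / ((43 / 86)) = -4168 / 1235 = -3.37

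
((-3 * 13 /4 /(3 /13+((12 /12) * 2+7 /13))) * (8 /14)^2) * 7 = -169 /21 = -8.05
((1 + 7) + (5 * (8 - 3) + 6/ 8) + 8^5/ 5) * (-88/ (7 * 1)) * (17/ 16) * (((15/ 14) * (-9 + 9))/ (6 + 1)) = 0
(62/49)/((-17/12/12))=-8928/833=-10.72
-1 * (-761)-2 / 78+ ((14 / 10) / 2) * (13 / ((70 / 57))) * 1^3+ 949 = 6697799 / 3900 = 1717.38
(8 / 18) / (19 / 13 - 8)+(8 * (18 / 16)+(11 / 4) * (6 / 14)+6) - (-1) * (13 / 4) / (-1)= 137737 / 10710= 12.86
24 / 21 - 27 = -181 / 7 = -25.86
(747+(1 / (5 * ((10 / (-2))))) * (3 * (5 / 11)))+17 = 42017 / 55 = 763.95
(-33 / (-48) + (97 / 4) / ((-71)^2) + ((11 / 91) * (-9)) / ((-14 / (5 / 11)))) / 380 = 37384203 / 19523591360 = 0.00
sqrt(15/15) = 1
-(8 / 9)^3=-512 / 729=-0.70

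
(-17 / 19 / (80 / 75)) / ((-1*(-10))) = -51 / 608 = -0.08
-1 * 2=-2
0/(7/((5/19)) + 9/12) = 0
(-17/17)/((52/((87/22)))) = -87/1144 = -0.08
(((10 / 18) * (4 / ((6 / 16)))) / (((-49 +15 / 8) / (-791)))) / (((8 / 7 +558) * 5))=708736 / 19920303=0.04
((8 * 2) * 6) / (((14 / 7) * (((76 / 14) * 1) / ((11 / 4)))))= 462 / 19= 24.32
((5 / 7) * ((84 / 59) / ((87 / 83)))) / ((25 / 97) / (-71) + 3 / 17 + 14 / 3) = 291526710 / 1454190877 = 0.20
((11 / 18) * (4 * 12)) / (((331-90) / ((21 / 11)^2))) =1176 / 2651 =0.44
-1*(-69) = 69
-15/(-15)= 1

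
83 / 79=1.05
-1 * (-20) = 20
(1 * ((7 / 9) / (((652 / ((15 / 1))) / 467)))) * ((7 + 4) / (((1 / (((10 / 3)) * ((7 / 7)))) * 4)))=898975 / 11736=76.60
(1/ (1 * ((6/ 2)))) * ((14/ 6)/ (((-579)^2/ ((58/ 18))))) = 203/ 27154521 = 0.00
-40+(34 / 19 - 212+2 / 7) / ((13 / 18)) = -571720 / 1729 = -330.67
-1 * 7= -7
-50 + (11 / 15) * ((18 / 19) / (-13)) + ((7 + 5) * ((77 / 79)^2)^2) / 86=-49.93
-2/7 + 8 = 54/7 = 7.71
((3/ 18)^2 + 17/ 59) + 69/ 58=92737/ 61596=1.51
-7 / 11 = -0.64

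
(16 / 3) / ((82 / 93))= 248 / 41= 6.05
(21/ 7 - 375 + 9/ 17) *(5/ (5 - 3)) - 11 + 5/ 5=-31915/ 34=-938.68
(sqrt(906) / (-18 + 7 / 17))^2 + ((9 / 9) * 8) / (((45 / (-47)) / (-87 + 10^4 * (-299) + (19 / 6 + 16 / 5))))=24983787.78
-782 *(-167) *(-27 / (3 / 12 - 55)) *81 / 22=190406052 / 803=237118.37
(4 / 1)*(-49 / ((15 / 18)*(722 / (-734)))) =431592 / 1805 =239.11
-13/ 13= -1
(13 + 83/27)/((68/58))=6293/459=13.71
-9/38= -0.24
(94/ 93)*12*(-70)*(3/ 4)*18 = -355320/ 31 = -11461.94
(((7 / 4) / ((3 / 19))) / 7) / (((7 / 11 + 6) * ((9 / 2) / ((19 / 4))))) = 3971 / 15768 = 0.25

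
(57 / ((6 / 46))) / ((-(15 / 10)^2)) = -1748 / 9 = -194.22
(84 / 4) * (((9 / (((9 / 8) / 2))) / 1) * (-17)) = -5712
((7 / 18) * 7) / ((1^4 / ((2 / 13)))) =49 / 117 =0.42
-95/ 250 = -19/ 50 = -0.38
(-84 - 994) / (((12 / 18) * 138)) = -539 / 46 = -11.72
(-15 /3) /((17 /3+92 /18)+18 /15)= -225 /539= -0.42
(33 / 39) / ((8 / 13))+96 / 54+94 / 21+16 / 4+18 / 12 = 6617 / 504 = 13.13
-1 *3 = -3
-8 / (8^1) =-1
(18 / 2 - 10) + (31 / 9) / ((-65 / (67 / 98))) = -1.04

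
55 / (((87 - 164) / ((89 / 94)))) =-445 / 658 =-0.68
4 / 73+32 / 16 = 150 / 73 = 2.05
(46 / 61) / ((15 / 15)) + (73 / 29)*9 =41411 / 1769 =23.41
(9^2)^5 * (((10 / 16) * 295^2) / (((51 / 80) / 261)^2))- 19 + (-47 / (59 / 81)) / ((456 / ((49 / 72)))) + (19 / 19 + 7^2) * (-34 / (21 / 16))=13841160485311326546753561695 / 435414336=31788481317508403183.94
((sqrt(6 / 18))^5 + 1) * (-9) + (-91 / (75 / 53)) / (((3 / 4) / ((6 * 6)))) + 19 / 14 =-1083027 / 350 - sqrt(3) / 3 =-3094.94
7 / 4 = 1.75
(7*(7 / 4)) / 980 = 1 / 80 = 0.01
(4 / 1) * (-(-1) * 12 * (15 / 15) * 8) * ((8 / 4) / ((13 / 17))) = 13056 / 13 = 1004.31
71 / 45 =1.58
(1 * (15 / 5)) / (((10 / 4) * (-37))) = -6 / 185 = -0.03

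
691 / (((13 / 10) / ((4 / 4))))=531.54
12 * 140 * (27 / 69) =15120 / 23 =657.39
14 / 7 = 2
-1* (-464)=464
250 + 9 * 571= 5389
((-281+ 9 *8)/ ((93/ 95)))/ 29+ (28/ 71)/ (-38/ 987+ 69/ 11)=-94596005713/ 12960797595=-7.30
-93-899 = -992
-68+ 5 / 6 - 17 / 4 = -857 / 12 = -71.42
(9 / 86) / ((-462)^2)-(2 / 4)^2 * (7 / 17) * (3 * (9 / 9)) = -10707757 / 34672792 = -0.31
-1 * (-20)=20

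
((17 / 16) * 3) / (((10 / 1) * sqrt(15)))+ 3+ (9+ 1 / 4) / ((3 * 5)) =17 * sqrt(15) / 800+ 217 / 60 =3.70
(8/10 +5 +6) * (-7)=-82.60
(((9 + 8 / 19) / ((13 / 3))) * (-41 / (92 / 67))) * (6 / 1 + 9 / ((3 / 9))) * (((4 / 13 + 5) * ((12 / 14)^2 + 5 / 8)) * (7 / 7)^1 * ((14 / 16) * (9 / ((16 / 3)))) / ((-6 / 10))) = 269441514045 / 7081984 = 38046.05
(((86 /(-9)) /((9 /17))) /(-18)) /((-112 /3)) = -731 /27216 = -0.03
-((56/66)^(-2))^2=-1185921/614656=-1.93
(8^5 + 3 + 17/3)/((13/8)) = 786640/39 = 20170.26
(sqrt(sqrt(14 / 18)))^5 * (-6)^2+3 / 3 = 1+28 * sqrt(3) * 7^(1 / 4) / 3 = 27.29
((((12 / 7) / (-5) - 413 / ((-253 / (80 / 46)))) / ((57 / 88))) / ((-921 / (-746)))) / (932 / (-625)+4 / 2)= 189622756000 / 30909026169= 6.13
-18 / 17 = -1.06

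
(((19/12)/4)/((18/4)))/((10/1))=0.01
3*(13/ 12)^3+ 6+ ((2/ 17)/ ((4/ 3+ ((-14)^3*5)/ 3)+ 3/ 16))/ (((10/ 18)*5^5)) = 36612979366579/ 3730599000000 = 9.81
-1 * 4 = -4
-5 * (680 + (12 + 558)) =-6250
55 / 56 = 0.98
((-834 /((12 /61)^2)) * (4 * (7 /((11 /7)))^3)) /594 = -60850298131 /4743684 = -12827.65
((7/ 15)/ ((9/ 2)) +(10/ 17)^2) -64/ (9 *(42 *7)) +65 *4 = 497864614/ 1911735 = 260.43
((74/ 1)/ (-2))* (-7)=259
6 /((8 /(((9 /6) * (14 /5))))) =63 /20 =3.15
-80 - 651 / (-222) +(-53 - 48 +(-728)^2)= 39205639 / 74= 529805.93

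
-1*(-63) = 63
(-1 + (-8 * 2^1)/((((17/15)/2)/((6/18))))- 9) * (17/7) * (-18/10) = 594/7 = 84.86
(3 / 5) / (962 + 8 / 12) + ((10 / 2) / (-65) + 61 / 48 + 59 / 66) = 8625059 / 4129840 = 2.09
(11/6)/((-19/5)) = -55/114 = -0.48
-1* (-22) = 22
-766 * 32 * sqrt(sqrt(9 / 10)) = -12256 * 10^(3 / 4) * sqrt(3) / 5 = -23874.78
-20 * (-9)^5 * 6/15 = 472392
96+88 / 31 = 3064 / 31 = 98.84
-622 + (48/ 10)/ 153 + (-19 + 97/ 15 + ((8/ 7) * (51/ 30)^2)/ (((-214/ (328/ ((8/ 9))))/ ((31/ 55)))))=-33494942471/ 52523625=-637.71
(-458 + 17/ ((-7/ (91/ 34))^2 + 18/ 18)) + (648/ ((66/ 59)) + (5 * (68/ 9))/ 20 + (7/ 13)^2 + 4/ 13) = 2791634363/ 22168575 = 125.93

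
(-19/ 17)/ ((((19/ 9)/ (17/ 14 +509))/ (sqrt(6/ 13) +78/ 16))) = -2507193/ 1904 - 64287* sqrt(78)/ 3094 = -1500.31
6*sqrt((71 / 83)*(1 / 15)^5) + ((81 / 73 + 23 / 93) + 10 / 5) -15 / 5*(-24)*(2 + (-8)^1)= -2910058 / 6789 + 2*sqrt(88395) / 93375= -428.64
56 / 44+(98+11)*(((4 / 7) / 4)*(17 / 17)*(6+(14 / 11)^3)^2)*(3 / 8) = 9443680571 / 24801854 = 380.77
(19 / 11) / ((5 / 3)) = 57 / 55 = 1.04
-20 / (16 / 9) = -11.25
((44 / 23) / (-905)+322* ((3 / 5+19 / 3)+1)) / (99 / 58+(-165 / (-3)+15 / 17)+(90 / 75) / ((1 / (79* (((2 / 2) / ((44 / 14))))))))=1730128995892 / 59433140271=29.11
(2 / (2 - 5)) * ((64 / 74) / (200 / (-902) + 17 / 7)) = -202048 / 773337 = -0.26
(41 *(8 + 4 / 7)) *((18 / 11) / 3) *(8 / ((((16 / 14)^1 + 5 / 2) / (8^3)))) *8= 322437120 / 187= 1724262.67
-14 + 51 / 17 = -11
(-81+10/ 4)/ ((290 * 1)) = -0.27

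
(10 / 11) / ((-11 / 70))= -700 / 121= -5.79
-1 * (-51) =51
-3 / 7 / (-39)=1 / 91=0.01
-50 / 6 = -25 / 3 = -8.33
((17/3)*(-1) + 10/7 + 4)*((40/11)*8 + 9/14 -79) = 12645/1078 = 11.73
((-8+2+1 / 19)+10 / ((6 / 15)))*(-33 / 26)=-24.18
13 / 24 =0.54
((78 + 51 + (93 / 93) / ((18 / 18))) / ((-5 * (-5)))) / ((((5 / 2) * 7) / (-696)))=-36192 / 175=-206.81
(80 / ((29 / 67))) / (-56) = -670 / 203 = -3.30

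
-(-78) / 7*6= 468 / 7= 66.86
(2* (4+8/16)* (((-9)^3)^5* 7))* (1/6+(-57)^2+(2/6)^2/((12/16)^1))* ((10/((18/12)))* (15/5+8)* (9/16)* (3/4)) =-41725848445885524097485/32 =-1303932763933922628046.41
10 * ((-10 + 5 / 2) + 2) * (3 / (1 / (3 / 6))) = -165 / 2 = -82.50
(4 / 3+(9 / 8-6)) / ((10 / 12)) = -17 / 4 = -4.25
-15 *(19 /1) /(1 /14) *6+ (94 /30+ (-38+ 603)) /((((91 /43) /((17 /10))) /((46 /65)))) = -10477102114 /443625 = -23617.02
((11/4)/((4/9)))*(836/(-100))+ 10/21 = -430511/8400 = -51.25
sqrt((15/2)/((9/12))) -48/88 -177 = -1953/11 + sqrt(10) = -174.38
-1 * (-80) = 80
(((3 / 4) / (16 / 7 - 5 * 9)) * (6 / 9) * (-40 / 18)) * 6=140 / 897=0.16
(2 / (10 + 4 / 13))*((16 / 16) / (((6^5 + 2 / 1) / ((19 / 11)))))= 247 / 5732386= 0.00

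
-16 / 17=-0.94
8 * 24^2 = 4608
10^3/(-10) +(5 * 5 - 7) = -82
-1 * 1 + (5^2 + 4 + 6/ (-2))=25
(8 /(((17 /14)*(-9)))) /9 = -112 /1377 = -0.08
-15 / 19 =-0.79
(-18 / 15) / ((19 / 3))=-18 / 95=-0.19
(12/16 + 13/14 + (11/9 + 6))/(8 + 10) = 2243/4536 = 0.49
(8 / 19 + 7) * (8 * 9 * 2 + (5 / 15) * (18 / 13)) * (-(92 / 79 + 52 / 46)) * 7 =-7729453620 / 448799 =-17222.53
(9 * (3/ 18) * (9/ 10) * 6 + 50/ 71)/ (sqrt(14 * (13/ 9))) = 2679 * sqrt(182)/ 18460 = 1.96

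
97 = 97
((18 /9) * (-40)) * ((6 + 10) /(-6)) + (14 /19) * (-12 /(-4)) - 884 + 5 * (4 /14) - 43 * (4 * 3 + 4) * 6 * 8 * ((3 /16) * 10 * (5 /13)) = -126990272 /5187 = -24482.41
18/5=3.60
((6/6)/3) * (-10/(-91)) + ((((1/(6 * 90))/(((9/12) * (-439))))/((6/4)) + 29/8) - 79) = -29254212961/388304280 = -75.34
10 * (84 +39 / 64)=27075 / 32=846.09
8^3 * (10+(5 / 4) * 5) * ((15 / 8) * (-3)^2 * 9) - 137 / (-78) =98560937 / 78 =1263601.76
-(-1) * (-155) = -155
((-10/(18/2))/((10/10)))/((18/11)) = -55/81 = -0.68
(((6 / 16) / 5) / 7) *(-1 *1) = -3 / 280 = -0.01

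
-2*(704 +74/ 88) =-31013/ 22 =-1409.68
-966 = -966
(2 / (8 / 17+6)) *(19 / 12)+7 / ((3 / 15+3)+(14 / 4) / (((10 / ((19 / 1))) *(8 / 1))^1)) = 63169 / 28380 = 2.23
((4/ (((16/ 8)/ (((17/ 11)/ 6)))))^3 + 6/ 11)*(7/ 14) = 24515/ 71874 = 0.34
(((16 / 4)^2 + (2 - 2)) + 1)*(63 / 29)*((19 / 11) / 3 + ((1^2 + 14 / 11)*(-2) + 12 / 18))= -38913 / 319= -121.98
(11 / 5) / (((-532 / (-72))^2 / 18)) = 64152 / 88445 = 0.73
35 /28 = 5 /4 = 1.25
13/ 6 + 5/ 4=41/ 12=3.42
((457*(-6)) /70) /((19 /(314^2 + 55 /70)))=-378493341 /1862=-203272.47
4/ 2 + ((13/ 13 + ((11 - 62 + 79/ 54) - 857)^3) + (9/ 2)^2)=-117310779958139/ 157464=-745000634.80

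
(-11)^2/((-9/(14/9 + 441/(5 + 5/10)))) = -89012/81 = -1098.91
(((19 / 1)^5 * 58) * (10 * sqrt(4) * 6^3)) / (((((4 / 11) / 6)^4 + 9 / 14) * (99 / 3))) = 312140125357441920 / 10673513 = 29244366438.44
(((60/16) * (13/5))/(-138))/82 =-13/15088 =-0.00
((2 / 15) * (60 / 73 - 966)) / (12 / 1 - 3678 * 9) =23486 / 6038925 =0.00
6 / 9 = 2 / 3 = 0.67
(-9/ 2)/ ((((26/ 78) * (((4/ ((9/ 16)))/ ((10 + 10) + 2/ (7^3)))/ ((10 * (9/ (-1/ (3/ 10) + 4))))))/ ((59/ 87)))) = -2213561115/ 636608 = -3477.12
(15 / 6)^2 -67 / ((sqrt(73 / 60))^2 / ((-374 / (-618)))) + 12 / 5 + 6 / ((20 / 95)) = 575017 / 150380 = 3.82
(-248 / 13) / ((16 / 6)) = -93 / 13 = -7.15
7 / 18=0.39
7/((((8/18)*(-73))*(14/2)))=-9/292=-0.03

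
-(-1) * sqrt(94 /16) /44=sqrt(94) /176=0.06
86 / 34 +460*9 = 70423 / 17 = 4142.53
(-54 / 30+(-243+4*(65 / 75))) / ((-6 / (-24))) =-2896 / 3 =-965.33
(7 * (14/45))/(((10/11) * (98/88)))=484/225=2.15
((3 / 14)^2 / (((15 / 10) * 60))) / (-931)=-1 / 1824760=-0.00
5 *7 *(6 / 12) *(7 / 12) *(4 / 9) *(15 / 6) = 1225 / 108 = 11.34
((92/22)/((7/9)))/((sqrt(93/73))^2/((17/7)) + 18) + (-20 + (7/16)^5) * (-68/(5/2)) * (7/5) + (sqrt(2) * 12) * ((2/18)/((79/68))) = 272 * sqrt(2)/237 + 1471918752097597/1933479116800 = 762.90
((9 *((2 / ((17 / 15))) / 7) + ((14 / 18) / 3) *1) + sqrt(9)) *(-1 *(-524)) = 9307288 / 3213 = 2896.76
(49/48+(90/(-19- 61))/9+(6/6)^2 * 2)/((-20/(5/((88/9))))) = -0.07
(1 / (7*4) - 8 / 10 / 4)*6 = -69 / 70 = -0.99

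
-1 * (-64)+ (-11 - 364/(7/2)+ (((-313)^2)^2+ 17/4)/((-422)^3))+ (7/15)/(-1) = -807943169339/4509086880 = -179.18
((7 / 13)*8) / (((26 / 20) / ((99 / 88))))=630 / 169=3.73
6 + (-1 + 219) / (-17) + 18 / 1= 190 / 17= 11.18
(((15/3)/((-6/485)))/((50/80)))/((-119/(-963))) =-622740/119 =-5233.11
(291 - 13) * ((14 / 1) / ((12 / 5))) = 4865 / 3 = 1621.67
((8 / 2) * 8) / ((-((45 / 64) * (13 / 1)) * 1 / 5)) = -2048 / 117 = -17.50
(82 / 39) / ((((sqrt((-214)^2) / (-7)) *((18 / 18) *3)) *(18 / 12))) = -574 / 37557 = -0.02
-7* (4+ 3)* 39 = -1911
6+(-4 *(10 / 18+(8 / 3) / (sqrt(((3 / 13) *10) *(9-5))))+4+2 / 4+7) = 275 / 18-8 *sqrt(390) / 45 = 11.77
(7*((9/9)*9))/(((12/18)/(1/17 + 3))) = 4914/17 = 289.06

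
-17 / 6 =-2.83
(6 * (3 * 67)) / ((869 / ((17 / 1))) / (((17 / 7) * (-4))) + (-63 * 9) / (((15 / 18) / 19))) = -6970680 / 74751943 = -0.09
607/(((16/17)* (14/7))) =10319/32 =322.47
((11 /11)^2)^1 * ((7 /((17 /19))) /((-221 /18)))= -2394 /3757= -0.64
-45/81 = -0.56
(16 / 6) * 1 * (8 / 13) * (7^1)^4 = 153664 / 39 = 3940.10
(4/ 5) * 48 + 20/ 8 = 409/ 10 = 40.90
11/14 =0.79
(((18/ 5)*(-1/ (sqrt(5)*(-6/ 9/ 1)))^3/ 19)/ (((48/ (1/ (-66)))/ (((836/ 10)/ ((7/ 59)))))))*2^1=-1593*sqrt(5)/ 140000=-0.03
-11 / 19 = -0.58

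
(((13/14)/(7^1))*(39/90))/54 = 0.00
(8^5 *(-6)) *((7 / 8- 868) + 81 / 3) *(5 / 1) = 825876480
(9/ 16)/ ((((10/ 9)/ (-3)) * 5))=-243/ 800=-0.30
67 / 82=0.82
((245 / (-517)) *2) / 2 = -245 / 517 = -0.47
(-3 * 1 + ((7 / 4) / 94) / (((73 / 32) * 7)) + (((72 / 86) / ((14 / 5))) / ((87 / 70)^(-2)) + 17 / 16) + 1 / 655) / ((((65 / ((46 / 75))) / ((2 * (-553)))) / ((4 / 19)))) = 3.24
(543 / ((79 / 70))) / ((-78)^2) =6335 / 80106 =0.08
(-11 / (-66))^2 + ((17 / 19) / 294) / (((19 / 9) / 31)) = 46147 / 636804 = 0.07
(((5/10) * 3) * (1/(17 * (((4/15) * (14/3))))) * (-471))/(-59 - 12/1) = 63585/135184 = 0.47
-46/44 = -23/22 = -1.05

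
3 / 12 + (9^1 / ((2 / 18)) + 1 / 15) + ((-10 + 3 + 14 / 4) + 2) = 4789 / 60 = 79.82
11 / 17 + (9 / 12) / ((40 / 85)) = 1219 / 544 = 2.24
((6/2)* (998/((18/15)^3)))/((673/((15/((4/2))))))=311875/16152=19.31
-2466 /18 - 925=-1062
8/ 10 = 0.80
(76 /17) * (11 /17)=836 /289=2.89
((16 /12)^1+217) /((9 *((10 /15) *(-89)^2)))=655 /142578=0.00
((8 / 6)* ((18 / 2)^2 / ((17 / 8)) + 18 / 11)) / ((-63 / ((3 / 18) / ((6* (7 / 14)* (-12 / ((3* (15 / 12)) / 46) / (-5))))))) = -1475 / 929016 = -0.00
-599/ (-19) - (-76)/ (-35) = 29.35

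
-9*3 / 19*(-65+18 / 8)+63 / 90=34151 / 380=89.87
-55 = -55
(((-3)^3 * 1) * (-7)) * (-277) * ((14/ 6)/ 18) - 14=-13601/ 2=-6800.50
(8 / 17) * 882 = 7056 / 17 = 415.06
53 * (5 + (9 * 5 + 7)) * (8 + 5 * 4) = 84588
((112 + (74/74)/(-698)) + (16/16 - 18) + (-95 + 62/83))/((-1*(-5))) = 43193/289670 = 0.15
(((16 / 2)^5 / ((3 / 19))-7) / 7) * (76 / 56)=11828849 / 294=40234.18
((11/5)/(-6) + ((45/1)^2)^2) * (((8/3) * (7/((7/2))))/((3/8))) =7873199296/135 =58319994.79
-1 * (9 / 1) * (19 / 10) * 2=-34.20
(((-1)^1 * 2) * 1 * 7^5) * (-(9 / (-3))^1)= -100842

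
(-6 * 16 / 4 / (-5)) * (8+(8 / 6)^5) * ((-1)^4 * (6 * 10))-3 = 94895 / 27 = 3514.63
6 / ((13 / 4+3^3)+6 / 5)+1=749 / 629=1.19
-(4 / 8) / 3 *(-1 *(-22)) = -11 / 3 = -3.67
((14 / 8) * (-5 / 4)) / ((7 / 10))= -3.12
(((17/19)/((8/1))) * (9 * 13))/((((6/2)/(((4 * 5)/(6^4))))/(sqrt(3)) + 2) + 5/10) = -248625/95690612 + 1611090 * sqrt(3)/23922653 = 0.11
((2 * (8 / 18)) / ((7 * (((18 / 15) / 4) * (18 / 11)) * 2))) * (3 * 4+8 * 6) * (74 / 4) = 81400 / 567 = 143.56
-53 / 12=-4.42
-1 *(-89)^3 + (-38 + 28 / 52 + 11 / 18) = 164954123 / 234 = 704932.15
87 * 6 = 522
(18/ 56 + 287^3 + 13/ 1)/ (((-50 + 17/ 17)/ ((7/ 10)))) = -661917657/ 1960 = -337713.09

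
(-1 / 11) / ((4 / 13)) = -13 / 44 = -0.30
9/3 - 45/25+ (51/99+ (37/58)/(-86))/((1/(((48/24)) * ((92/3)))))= 32.34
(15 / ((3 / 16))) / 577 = 80 / 577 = 0.14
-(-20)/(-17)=-20/17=-1.18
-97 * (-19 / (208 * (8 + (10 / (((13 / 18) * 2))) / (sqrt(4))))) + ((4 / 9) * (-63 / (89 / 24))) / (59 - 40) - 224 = -901506591 / 4031344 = -223.62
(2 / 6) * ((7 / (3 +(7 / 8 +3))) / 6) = 0.06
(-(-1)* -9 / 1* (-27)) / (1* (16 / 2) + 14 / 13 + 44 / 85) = 29835 / 1178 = 25.33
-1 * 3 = -3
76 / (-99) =-76 / 99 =-0.77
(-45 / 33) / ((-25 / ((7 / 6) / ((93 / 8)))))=0.01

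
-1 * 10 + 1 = -9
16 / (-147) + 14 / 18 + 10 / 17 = 9425 / 7497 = 1.26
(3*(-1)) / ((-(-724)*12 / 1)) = -1 / 2896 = -0.00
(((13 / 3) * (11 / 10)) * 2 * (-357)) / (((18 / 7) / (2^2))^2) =-8235.39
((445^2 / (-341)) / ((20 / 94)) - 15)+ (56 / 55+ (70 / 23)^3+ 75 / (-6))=-56584742413 / 20744735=-2727.67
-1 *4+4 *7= 24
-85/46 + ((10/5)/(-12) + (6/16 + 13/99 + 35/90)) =-20389/18216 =-1.12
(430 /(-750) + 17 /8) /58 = 931 /34800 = 0.03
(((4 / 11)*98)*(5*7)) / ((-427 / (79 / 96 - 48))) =1109605 / 8052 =137.80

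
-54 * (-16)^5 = 56623104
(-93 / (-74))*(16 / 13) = 744 / 481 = 1.55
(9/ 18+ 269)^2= 290521/ 4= 72630.25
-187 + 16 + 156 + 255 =240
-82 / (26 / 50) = -2050 / 13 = -157.69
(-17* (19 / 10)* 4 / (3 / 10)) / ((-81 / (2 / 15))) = 2584 / 3645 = 0.71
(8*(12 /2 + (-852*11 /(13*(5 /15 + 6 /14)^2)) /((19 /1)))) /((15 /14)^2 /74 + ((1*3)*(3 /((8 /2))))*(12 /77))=-6238270115 /4809831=-1296.98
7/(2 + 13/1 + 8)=7/23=0.30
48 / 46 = 24 / 23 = 1.04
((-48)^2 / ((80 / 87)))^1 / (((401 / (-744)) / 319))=-2973345408 / 2005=-1482965.29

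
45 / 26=1.73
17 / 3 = 5.67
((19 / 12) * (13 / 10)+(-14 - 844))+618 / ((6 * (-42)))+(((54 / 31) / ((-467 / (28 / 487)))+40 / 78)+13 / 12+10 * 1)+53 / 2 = -63154148499287 / 76989265080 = -820.30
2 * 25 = 50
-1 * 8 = -8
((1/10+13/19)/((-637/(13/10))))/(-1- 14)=149/1396500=0.00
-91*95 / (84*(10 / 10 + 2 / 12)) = -1235 / 14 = -88.21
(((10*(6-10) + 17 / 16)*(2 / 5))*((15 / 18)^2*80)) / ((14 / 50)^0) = -15575 / 18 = -865.28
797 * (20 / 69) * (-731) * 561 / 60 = -108947509 / 69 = -1578949.41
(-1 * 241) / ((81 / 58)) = -13978 / 81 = -172.57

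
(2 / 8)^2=1 / 16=0.06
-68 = -68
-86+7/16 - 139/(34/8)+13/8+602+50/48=396901/816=486.40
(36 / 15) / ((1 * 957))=4 / 1595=0.00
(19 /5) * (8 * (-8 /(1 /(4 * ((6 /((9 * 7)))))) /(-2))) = 4864 /105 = 46.32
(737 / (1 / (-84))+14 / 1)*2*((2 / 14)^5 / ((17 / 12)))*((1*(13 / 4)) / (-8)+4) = -1525245 / 81634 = -18.68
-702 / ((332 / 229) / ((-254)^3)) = 658587908628 / 83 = 7934794079.86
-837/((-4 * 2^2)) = 837/16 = 52.31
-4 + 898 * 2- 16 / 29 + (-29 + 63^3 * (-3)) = -21702978 / 29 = -748378.55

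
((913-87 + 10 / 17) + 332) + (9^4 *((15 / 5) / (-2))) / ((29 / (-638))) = 3700417 / 17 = 217671.59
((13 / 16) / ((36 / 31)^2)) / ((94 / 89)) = 1111877 / 1949184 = 0.57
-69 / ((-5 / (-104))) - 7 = -7211 / 5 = -1442.20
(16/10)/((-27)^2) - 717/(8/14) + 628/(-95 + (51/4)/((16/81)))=-36241439987/28416420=-1275.37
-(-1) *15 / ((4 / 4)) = 15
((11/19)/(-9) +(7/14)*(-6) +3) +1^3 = 160/171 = 0.94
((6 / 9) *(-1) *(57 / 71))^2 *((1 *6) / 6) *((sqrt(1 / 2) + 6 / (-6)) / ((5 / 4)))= -5776 / 25205 + 2888 *sqrt(2) / 25205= -0.07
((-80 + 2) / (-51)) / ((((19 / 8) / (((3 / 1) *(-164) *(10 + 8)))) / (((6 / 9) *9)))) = -11052288 / 323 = -34217.61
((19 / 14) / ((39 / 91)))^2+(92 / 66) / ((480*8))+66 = 4817143 / 63360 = 76.03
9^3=729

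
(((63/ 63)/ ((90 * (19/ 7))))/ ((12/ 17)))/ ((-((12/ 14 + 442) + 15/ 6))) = -833/ 63971100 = -0.00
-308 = -308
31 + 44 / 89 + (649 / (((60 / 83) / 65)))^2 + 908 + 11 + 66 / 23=1003807063154911 / 294768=3405413963.37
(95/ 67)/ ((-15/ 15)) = -95/ 67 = -1.42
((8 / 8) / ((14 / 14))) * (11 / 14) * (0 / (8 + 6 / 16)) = 0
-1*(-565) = 565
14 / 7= 2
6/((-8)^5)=-3/16384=-0.00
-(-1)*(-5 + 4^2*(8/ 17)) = 43/ 17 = 2.53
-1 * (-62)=62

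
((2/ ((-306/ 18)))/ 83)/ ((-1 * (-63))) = -2/ 88893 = -0.00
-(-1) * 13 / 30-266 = -7967 / 30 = -265.57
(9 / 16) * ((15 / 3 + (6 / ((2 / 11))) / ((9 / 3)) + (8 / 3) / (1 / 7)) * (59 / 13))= 88.50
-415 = -415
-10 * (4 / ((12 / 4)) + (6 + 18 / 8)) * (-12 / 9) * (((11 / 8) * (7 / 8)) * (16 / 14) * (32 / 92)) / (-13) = -550 / 117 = -4.70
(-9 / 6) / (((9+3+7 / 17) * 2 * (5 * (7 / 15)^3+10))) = -34425 / 5986492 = -0.01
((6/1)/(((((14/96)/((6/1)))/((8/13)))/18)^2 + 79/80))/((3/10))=171992678400/8492179901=20.25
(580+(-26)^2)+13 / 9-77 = 10624 / 9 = 1180.44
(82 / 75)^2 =6724 / 5625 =1.20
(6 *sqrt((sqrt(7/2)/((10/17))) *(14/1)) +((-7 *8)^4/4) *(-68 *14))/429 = -2340610048/429 +14^(3/4) *sqrt(85)/715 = -5455967.38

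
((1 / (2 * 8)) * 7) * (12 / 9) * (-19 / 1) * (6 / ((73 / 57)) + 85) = -870751 / 876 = -994.01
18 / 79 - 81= -6381 / 79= -80.77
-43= -43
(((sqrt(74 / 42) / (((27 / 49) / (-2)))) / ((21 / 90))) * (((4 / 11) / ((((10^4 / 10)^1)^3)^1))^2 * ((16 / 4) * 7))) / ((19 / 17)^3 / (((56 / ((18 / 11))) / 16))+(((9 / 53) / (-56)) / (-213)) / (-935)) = -905893331 * sqrt(777) / 215597634473847656250000000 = -0.00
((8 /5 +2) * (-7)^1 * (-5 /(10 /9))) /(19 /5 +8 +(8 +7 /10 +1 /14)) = 441 /80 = 5.51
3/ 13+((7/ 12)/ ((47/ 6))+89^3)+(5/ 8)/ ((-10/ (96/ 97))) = 83562824295/ 118534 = 704969.24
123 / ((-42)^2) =41 / 588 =0.07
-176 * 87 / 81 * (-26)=132704 / 27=4914.96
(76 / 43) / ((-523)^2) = 76 / 11761747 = 0.00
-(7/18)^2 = -49/324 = -0.15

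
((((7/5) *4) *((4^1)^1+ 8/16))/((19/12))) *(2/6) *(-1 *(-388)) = 195552/95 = 2058.44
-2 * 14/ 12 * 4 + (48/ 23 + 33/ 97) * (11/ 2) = 53759/ 13386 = 4.02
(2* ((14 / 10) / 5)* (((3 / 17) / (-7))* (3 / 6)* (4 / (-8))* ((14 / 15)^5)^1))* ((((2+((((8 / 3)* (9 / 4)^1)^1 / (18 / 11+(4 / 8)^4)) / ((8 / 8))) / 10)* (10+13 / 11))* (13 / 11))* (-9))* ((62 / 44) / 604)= -150300900092 / 92090122265625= -0.00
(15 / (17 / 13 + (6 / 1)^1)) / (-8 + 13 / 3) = -117 / 209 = -0.56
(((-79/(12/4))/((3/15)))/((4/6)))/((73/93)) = -36735/146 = -251.61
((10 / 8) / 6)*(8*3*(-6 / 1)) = -30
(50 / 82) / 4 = 25 / 164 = 0.15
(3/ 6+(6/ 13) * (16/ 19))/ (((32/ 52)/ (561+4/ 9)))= 810.77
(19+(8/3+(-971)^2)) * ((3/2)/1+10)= 32528762/3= 10842920.67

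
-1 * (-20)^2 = -400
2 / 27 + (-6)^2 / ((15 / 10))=650 / 27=24.07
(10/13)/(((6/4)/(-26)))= -40/3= -13.33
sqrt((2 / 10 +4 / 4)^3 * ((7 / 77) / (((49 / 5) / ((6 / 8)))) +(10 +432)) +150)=2 * sqrt(846538935) / 1925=30.23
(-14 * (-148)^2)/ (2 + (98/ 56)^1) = -1226624/ 15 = -81774.93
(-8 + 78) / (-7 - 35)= -5 / 3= -1.67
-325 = -325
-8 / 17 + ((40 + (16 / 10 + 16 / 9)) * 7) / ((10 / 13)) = 1508072 / 3825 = 394.27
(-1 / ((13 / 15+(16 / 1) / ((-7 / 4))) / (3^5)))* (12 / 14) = 21870 / 869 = 25.17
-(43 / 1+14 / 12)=-265 / 6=-44.17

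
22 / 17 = 1.29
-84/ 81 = -28/ 27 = -1.04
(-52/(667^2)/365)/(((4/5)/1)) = -13/32476897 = -0.00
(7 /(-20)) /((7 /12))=-3 /5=-0.60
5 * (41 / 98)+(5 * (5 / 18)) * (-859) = -525215 / 441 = -1190.96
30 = 30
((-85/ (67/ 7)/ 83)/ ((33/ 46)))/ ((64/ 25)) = -342125/ 5872416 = -0.06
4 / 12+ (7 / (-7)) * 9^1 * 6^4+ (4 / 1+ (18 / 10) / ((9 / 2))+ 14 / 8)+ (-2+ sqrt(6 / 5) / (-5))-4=-699811 / 60-sqrt(30) / 25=-11663.74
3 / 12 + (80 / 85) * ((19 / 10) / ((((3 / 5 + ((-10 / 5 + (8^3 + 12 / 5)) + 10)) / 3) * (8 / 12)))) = 47191 / 177820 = 0.27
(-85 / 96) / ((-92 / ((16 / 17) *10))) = 25 / 276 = 0.09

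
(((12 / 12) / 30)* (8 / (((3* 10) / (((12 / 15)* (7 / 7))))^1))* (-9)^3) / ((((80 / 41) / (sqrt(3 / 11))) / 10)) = -3321* sqrt(33) / 1375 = -13.87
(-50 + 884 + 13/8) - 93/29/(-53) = 10275589/12296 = 835.69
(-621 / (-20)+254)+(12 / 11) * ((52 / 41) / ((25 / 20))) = 516227 / 1804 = 286.16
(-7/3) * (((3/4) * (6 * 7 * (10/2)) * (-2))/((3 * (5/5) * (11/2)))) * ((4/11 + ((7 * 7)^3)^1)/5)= 126826014/121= 1048148.88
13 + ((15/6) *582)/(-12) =-433/4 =-108.25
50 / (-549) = -50 / 549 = -0.09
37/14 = 2.64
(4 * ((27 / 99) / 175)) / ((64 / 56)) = 3 / 550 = 0.01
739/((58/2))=25.48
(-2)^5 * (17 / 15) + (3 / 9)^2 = -1627 / 45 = -36.16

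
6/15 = 0.40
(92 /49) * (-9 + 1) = -736 /49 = -15.02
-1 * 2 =-2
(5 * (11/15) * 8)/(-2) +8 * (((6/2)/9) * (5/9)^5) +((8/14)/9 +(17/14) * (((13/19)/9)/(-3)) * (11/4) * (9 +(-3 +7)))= -2933218003/188484408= -15.56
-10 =-10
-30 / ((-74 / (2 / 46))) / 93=5 / 26381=0.00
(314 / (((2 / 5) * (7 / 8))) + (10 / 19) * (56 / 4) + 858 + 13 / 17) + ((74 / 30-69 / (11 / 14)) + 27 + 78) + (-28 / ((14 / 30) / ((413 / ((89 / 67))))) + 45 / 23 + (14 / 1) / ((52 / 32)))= -16861.11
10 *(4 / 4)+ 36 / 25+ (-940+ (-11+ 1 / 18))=-422777 / 450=-939.50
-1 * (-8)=8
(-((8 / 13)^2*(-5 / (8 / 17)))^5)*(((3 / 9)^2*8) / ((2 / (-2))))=-1163146854400000 / 1240726426641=-937.47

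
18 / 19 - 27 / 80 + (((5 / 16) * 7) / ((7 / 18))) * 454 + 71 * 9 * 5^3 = 125292627 / 1520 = 82429.36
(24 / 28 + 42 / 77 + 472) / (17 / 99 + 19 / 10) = 3280680 / 14357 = 228.51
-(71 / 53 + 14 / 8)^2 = -429025 / 44944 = -9.55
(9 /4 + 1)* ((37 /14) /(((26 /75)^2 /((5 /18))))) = 115625 /5824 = 19.85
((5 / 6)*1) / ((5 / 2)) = 1 / 3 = 0.33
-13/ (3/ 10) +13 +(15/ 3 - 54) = -238/ 3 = -79.33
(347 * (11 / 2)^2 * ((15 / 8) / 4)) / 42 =209935 / 1792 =117.15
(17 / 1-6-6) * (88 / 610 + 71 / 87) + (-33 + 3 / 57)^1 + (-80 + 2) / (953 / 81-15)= -53247208 / 13209123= -4.03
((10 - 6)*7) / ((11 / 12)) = 336 / 11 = 30.55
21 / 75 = 7 / 25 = 0.28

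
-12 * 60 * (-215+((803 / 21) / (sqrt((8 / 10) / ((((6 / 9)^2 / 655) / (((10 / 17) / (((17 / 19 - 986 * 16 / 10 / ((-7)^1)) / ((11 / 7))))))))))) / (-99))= 9928 * sqrt(484663058) / 1724877+154800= 154926.71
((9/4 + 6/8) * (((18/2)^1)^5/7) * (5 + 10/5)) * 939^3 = 146666381957793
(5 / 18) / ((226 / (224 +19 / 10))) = 251 / 904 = 0.28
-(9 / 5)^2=-81 / 25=-3.24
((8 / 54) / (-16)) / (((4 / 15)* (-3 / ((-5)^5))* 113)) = -15625 / 48816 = -0.32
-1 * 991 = -991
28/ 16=7/ 4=1.75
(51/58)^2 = 2601/3364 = 0.77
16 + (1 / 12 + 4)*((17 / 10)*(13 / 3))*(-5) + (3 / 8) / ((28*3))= -270947 / 2016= -134.40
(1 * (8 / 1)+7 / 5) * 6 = 282 / 5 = 56.40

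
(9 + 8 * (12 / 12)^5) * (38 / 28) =23.07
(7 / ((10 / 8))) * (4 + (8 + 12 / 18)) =1064 / 15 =70.93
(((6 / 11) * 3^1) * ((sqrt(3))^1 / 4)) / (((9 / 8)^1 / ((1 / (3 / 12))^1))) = 16 * sqrt(3) / 11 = 2.52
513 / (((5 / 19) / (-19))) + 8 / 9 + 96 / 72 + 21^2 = -1646792 / 45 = -36595.38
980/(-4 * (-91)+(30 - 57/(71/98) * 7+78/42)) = -487060/76973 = -6.33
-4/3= -1.33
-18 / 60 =-3 / 10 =-0.30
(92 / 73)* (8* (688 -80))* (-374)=-2292609.75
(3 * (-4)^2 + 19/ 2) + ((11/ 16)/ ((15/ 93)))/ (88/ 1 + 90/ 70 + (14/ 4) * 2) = 3102787/ 53920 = 57.54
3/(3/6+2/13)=78/17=4.59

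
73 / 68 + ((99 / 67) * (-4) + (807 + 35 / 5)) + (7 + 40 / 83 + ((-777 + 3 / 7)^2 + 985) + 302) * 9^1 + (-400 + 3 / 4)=25198063684823 / 4632313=5439628.90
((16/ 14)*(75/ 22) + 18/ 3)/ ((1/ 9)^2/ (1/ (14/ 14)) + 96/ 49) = 432054/ 86075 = 5.02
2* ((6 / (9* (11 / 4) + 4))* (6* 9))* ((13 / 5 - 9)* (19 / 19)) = -82944 / 575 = -144.25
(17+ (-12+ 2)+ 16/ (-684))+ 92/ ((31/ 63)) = 1028099/ 5301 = 193.94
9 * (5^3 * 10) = 11250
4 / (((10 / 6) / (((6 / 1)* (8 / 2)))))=288 / 5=57.60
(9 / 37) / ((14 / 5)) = 45 / 518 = 0.09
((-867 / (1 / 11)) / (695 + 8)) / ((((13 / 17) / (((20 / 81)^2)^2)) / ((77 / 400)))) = -1664524400 / 131134661073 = -0.01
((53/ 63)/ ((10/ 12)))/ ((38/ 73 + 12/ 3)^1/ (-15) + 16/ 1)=3869/ 60165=0.06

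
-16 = -16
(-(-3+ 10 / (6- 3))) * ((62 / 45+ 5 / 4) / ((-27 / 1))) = 473 / 14580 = 0.03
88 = 88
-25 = -25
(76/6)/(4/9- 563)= -114/5063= -0.02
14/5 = 2.80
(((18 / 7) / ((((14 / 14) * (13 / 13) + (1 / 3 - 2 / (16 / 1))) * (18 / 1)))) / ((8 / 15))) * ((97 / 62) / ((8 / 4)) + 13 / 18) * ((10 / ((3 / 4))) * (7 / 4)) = 41975 / 5394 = 7.78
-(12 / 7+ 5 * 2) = -82 / 7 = -11.71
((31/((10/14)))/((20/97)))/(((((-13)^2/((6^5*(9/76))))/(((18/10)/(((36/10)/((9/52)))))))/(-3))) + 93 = -854712501/4174300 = -204.76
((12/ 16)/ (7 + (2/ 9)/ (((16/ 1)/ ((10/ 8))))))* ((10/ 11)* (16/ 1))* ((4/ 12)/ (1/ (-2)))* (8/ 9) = -0.92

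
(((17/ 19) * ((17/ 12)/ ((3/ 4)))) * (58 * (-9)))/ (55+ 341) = -8381/ 3762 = -2.23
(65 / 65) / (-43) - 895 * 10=-384851 / 43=-8950.02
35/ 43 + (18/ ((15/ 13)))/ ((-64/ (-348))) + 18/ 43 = 148019/ 1720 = 86.06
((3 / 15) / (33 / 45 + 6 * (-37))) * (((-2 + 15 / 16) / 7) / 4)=51 / 1486912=0.00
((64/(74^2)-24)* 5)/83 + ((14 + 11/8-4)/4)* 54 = 276554339/1818032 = 152.12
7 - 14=-7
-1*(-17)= 17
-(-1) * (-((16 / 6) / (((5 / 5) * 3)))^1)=-8 / 9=-0.89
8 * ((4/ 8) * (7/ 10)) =14/ 5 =2.80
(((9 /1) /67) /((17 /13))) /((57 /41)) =1599 /21641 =0.07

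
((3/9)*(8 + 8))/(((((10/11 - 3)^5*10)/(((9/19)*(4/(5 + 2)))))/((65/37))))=-200991648/31673243903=-0.01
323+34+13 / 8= 2869 / 8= 358.62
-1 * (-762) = 762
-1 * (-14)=14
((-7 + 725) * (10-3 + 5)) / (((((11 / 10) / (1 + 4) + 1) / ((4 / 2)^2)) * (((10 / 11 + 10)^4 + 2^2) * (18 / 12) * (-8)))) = -525611900 / 3163133101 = -0.17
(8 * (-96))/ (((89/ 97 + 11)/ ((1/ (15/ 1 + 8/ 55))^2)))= -56337600/ 200533921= -0.28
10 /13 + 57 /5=791 /65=12.17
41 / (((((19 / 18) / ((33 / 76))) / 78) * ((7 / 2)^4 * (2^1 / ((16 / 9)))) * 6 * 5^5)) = 1125696 / 2708628125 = 0.00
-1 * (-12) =12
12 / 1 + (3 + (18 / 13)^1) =16.38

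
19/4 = 4.75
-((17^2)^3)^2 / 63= -582622237229761 / 63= -9247972019520.02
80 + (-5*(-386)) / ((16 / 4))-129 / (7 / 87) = -14571 / 14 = -1040.79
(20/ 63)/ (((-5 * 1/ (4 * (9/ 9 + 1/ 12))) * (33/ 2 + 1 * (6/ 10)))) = -520/ 32319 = -0.02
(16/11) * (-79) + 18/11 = -1246/11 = -113.27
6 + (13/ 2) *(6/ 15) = 43/ 5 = 8.60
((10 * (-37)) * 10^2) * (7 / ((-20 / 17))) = 220150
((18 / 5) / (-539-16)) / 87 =-2 / 26825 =-0.00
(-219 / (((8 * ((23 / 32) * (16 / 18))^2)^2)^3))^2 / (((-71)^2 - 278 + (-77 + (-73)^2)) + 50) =5223326209924959499000022249472 / 1611241313208264132131006114543902555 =0.00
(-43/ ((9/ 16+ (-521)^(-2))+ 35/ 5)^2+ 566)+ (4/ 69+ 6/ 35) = 1473175716332312214356/ 2605188737751281535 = 565.48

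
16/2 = 8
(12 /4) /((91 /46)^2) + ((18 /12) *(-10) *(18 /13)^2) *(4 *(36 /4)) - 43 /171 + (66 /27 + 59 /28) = -1945086847 /1888068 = -1030.20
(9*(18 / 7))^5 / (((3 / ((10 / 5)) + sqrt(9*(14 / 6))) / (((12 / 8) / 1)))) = -334731302496 / 420175 + 223154201664*sqrt(21) / 420175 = 1637150.52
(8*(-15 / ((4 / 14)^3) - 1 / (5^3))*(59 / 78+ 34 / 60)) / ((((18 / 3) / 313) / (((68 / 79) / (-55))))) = 588603039196 / 105909375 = 5557.61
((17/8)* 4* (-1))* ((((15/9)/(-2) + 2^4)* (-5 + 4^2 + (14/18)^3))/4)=-6468007/17496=-369.68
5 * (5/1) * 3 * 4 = 300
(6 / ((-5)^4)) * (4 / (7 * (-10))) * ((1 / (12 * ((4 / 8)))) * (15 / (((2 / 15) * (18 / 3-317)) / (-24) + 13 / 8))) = -432 / 1056125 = -0.00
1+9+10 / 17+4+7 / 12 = 3095 / 204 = 15.17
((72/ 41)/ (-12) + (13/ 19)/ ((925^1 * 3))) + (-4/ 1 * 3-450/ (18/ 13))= -728817142/ 2161725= -337.15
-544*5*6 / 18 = -2720 / 3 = -906.67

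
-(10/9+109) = -991/9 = -110.11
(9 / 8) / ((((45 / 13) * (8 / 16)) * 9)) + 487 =87673 / 180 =487.07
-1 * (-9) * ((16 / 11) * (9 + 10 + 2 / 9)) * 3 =8304 / 11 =754.91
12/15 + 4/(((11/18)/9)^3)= 85035884/6655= 12777.74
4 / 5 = 0.80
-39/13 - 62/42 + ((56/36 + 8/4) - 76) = -4846/63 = -76.92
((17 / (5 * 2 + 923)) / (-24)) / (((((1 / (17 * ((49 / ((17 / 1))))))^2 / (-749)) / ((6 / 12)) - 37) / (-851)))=-26016714983 / 1489939384680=-0.02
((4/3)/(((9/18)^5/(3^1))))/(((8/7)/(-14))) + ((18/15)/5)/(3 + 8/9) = -1371946/875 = -1567.94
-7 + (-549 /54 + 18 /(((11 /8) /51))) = 42931 /66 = 650.47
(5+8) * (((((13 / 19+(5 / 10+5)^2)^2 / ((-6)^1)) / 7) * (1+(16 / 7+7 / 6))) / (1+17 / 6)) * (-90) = 201549384465 / 6509552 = 30962.10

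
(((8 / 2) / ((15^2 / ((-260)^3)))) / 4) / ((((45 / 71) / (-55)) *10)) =54907424 / 81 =677869.43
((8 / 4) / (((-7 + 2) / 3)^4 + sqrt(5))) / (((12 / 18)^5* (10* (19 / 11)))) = 5412825 / 43510912 - 17537553* sqrt(5) / 1087772800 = 0.09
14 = 14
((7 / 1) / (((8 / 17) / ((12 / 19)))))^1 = 357 / 38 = 9.39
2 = 2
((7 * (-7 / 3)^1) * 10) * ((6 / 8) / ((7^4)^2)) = -5 / 235298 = -0.00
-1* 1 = -1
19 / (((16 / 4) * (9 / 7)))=133 / 36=3.69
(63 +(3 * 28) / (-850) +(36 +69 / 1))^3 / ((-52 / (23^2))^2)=489853115.40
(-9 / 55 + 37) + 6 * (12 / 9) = 44.84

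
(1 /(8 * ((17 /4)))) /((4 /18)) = 0.13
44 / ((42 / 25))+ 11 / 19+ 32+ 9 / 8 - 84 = -76945 / 3192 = -24.11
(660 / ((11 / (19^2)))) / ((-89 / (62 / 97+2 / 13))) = -21660000 / 112229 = -193.00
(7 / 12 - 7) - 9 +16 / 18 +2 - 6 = -667 / 36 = -18.53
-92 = -92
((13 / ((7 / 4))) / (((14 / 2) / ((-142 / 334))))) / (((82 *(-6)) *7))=923 / 7045563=0.00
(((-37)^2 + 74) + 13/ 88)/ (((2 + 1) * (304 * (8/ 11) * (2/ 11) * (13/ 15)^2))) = 8059425/ 505856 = 15.93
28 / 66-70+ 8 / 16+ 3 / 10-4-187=-42863 / 165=-259.78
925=925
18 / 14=9 / 7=1.29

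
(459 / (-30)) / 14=-153 / 140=-1.09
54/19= 2.84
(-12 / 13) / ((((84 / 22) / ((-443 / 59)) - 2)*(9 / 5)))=24365 / 119184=0.20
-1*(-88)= 88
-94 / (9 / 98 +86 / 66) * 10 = -3039960 / 4511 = -673.90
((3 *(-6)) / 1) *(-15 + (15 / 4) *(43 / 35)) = 2619 / 14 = 187.07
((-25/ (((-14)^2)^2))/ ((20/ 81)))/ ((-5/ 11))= 891/ 153664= 0.01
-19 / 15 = -1.27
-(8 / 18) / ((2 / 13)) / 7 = -26 / 63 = -0.41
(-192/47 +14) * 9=4194/47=89.23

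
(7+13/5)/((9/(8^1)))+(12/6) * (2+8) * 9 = 2828/15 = 188.53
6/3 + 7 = 9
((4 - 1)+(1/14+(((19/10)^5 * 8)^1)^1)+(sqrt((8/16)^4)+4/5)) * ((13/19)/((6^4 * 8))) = 115006567/8618400000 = 0.01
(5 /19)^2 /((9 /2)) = 50 /3249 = 0.02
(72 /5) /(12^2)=1 /10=0.10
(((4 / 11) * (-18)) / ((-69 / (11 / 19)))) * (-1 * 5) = -120 / 437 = -0.27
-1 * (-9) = 9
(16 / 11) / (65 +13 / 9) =72 / 3289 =0.02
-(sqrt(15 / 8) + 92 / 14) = -46 / 7-sqrt(30) / 4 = -7.94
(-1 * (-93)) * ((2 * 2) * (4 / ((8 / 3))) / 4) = 279 / 2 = 139.50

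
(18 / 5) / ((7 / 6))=108 / 35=3.09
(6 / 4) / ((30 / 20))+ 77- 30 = 48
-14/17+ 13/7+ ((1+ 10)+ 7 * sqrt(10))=1432/119+ 7 * sqrt(10)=34.17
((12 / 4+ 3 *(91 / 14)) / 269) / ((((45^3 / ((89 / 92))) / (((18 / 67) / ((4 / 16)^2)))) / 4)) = 1424 / 93269025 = 0.00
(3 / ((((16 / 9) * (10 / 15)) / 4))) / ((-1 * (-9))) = 9 / 8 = 1.12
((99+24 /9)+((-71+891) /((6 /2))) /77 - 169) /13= -14734 /3003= -4.91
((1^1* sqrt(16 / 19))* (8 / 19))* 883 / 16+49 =1766* sqrt(19) / 361+49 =70.32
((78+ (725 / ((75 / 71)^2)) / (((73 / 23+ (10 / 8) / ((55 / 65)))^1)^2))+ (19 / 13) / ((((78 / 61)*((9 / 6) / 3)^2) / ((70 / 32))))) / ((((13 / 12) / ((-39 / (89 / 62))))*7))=-24661462666244017 / 58318071841575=-422.88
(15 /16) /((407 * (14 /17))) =255 /91168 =0.00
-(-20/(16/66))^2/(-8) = 27225/32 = 850.78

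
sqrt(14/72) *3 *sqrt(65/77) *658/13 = 329 *sqrt(715)/143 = 61.52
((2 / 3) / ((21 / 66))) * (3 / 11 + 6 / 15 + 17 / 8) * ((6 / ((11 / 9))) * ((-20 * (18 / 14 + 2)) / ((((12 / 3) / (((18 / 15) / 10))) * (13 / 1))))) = -4.36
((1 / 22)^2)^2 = 1 / 234256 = 0.00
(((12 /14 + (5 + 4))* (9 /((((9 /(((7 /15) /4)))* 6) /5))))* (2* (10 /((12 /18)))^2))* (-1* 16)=-6900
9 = 9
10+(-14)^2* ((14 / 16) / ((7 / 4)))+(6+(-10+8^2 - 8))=160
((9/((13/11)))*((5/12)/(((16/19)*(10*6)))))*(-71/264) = -1349/79872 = -0.02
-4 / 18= -2 / 9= -0.22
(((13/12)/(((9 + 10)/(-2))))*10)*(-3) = 65/19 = 3.42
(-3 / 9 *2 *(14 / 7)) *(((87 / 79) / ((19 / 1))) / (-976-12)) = 29 / 370747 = 0.00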